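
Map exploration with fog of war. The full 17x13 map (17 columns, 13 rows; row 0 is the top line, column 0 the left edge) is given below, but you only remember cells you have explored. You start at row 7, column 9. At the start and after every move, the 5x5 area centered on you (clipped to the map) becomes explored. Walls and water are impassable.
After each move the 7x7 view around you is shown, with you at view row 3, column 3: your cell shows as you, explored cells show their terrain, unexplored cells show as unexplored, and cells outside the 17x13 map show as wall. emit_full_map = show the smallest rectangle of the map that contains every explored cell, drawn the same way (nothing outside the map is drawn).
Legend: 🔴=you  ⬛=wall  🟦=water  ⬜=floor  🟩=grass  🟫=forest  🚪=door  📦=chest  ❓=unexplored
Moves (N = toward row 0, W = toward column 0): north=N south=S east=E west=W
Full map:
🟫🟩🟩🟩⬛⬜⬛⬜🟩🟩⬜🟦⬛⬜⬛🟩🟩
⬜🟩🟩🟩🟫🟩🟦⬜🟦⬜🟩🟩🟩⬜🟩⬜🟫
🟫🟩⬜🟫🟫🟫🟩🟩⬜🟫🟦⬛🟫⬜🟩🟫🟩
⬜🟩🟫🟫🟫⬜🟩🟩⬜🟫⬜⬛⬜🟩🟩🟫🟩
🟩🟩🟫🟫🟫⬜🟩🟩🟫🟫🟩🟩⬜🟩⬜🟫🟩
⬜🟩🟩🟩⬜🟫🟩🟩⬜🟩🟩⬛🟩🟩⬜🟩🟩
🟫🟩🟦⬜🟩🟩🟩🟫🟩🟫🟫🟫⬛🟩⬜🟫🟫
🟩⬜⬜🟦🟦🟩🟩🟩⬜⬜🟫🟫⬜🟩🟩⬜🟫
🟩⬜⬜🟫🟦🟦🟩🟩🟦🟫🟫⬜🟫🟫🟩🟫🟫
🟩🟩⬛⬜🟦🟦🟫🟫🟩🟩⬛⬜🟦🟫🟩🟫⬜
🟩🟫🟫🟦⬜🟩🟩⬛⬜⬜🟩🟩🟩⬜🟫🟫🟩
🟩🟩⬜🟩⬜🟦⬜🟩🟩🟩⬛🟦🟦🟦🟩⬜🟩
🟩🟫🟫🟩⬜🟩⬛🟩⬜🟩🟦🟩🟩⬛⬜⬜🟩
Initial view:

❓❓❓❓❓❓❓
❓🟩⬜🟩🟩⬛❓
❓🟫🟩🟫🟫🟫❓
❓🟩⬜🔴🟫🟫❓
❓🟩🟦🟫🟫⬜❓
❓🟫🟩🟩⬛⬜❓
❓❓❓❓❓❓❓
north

❓❓❓❓❓❓❓
❓🟩🟫🟫🟩🟩❓
❓🟩⬜🟩🟩⬛❓
❓🟫🟩🔴🟫🟫❓
❓🟩⬜⬜🟫🟫❓
❓🟩🟦🟫🟫⬜❓
❓🟫🟩🟩⬛⬜❓

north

❓❓❓❓❓❓❓
❓🟩⬜🟫⬜⬛❓
❓🟩🟫🟫🟩🟩❓
❓🟩⬜🔴🟩⬛❓
❓🟫🟩🟫🟫🟫❓
❓🟩⬜⬜🟫🟫❓
❓🟩🟦🟫🟫⬜❓

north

❓❓❓❓❓❓❓
❓🟩⬜🟫🟦⬛❓
❓🟩⬜🟫⬜⬛❓
❓🟩🟫🔴🟩🟩❓
❓🟩⬜🟩🟩⬛❓
❓🟫🟩🟫🟫🟫❓
❓🟩⬜⬜🟫🟫❓

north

❓❓❓❓❓❓❓
❓⬜🟦⬜🟩🟩❓
❓🟩⬜🟫🟦⬛❓
❓🟩⬜🔴⬜⬛❓
❓🟩🟫🟫🟩🟩❓
❓🟩⬜🟩🟩⬛❓
❓🟫🟩🟫🟫🟫❓

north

⬛⬛⬛⬛⬛⬛⬛
❓⬜🟩🟩⬜🟦❓
❓⬜🟦⬜🟩🟩❓
❓🟩⬜🔴🟦⬛❓
❓🟩⬜🟫⬜⬛❓
❓🟩🟫🟫🟩🟩❓
❓🟩⬜🟩🟩⬛❓

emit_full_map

⬜🟩🟩⬜🟦
⬜🟦⬜🟩🟩
🟩⬜🔴🟦⬛
🟩⬜🟫⬜⬛
🟩🟫🟫🟩🟩
🟩⬜🟩🟩⬛
🟫🟩🟫🟫🟫
🟩⬜⬜🟫🟫
🟩🟦🟫🟫⬜
🟫🟩🟩⬛⬜

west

⬛⬛⬛⬛⬛⬛⬛
❓⬛⬜🟩🟩⬜🟦
❓🟦⬜🟦⬜🟩🟩
❓🟩🟩🔴🟫🟦⬛
❓🟩🟩⬜🟫⬜⬛
❓🟩🟩🟫🟫🟩🟩
❓❓🟩⬜🟩🟩⬛

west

⬛⬛⬛⬛⬛⬛⬛
❓⬜⬛⬜🟩🟩⬜
❓🟩🟦⬜🟦⬜🟩
❓🟫🟩🔴⬜🟫🟦
❓⬜🟩🟩⬜🟫⬜
❓⬜🟩🟩🟫🟫🟩
❓❓❓🟩⬜🟩🟩

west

⬛⬛⬛⬛⬛⬛⬛
❓⬛⬜⬛⬜🟩🟩
❓🟫🟩🟦⬜🟦⬜
❓🟫🟫🔴🟩⬜🟫
❓🟫⬜🟩🟩⬜🟫
❓🟫⬜🟩🟩🟫🟫
❓❓❓❓🟩⬜🟩

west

⬛⬛⬛⬛⬛⬛⬛
❓🟩⬛⬜⬛⬜🟩
❓🟩🟫🟩🟦⬜🟦
❓🟫🟫🔴🟩🟩⬜
❓🟫🟫⬜🟩🟩⬜
❓🟫🟫⬜🟩🟩🟫
❓❓❓❓❓🟩⬜

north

⬛⬛⬛⬛⬛⬛⬛
⬛⬛⬛⬛⬛⬛⬛
❓🟩⬛⬜⬛⬜🟩
❓🟩🟫🔴🟦⬜🟦
❓🟫🟫🟫🟩🟩⬜
❓🟫🟫⬜🟩🟩⬜
❓🟫🟫⬜🟩🟩🟫

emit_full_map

🟩⬛⬜⬛⬜🟩🟩⬜🟦
🟩🟫🔴🟦⬜🟦⬜🟩🟩
🟫🟫🟫🟩🟩⬜🟫🟦⬛
🟫🟫⬜🟩🟩⬜🟫⬜⬛
🟫🟫⬜🟩🟩🟫🟫🟩🟩
❓❓❓❓🟩⬜🟩🟩⬛
❓❓❓❓🟫🟩🟫🟫🟫
❓❓❓❓🟩⬜⬜🟫🟫
❓❓❓❓🟩🟦🟫🟫⬜
❓❓❓❓🟫🟩🟩⬛⬜


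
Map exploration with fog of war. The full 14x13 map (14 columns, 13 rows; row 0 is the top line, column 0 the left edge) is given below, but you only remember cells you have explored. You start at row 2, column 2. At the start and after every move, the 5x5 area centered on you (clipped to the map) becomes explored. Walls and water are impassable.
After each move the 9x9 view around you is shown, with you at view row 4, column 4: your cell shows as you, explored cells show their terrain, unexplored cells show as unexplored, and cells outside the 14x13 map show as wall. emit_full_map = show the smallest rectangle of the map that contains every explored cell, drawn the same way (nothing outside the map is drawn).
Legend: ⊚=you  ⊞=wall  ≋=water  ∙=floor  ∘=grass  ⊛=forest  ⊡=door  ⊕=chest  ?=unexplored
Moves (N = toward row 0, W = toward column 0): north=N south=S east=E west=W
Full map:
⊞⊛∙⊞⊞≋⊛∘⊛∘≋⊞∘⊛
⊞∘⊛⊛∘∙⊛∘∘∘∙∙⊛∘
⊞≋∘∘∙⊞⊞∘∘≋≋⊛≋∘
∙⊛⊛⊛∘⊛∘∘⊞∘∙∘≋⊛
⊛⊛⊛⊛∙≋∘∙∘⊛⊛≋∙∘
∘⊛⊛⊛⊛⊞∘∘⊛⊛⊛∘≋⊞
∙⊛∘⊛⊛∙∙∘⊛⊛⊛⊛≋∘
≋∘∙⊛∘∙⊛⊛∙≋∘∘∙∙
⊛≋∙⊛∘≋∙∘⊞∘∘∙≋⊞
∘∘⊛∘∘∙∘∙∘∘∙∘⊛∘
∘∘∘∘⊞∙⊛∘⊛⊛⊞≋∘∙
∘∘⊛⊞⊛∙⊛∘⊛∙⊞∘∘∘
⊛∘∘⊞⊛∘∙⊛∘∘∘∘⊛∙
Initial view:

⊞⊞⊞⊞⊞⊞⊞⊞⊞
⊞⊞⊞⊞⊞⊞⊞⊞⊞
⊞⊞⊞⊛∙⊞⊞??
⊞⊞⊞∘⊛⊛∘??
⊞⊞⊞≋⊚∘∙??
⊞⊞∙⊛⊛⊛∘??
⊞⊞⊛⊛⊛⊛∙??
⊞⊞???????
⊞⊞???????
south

⊞⊞⊞⊞⊞⊞⊞⊞⊞
⊞⊞⊞⊛∙⊞⊞??
⊞⊞⊞∘⊛⊛∘??
⊞⊞⊞≋∘∘∙??
⊞⊞∙⊛⊚⊛∘??
⊞⊞⊛⊛⊛⊛∙??
⊞⊞∘⊛⊛⊛⊛??
⊞⊞???????
⊞⊞???????

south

⊞⊞⊞⊛∙⊞⊞??
⊞⊞⊞∘⊛⊛∘??
⊞⊞⊞≋∘∘∙??
⊞⊞∙⊛⊛⊛∘??
⊞⊞⊛⊛⊚⊛∙??
⊞⊞∘⊛⊛⊛⊛??
⊞⊞∙⊛∘⊛⊛??
⊞⊞???????
⊞⊞???????

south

⊞⊞⊞∘⊛⊛∘??
⊞⊞⊞≋∘∘∙??
⊞⊞∙⊛⊛⊛∘??
⊞⊞⊛⊛⊛⊛∙??
⊞⊞∘⊛⊚⊛⊛??
⊞⊞∙⊛∘⊛⊛??
⊞⊞≋∘∙⊛∘??
⊞⊞???????
⊞⊞???????

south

⊞⊞⊞≋∘∘∙??
⊞⊞∙⊛⊛⊛∘??
⊞⊞⊛⊛⊛⊛∙??
⊞⊞∘⊛⊛⊛⊛??
⊞⊞∙⊛⊚⊛⊛??
⊞⊞≋∘∙⊛∘??
⊞⊞⊛≋∙⊛∘??
⊞⊞???????
⊞⊞???????

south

⊞⊞∙⊛⊛⊛∘??
⊞⊞⊛⊛⊛⊛∙??
⊞⊞∘⊛⊛⊛⊛??
⊞⊞∙⊛∘⊛⊛??
⊞⊞≋∘⊚⊛∘??
⊞⊞⊛≋∙⊛∘??
⊞⊞∘∘⊛∘∘??
⊞⊞???????
⊞⊞???????

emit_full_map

⊞⊛∙⊞⊞
⊞∘⊛⊛∘
⊞≋∘∘∙
∙⊛⊛⊛∘
⊛⊛⊛⊛∙
∘⊛⊛⊛⊛
∙⊛∘⊛⊛
≋∘⊚⊛∘
⊛≋∙⊛∘
∘∘⊛∘∘

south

⊞⊞⊛⊛⊛⊛∙??
⊞⊞∘⊛⊛⊛⊛??
⊞⊞∙⊛∘⊛⊛??
⊞⊞≋∘∙⊛∘??
⊞⊞⊛≋⊚⊛∘??
⊞⊞∘∘⊛∘∘??
⊞⊞∘∘∘∘⊞??
⊞⊞???????
⊞⊞???????

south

⊞⊞∘⊛⊛⊛⊛??
⊞⊞∙⊛∘⊛⊛??
⊞⊞≋∘∙⊛∘??
⊞⊞⊛≋∙⊛∘??
⊞⊞∘∘⊚∘∘??
⊞⊞∘∘∘∘⊞??
⊞⊞∘∘⊛⊞⊛??
⊞⊞???????
⊞⊞⊞⊞⊞⊞⊞⊞⊞

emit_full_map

⊞⊛∙⊞⊞
⊞∘⊛⊛∘
⊞≋∘∘∙
∙⊛⊛⊛∘
⊛⊛⊛⊛∙
∘⊛⊛⊛⊛
∙⊛∘⊛⊛
≋∘∙⊛∘
⊛≋∙⊛∘
∘∘⊚∘∘
∘∘∘∘⊞
∘∘⊛⊞⊛


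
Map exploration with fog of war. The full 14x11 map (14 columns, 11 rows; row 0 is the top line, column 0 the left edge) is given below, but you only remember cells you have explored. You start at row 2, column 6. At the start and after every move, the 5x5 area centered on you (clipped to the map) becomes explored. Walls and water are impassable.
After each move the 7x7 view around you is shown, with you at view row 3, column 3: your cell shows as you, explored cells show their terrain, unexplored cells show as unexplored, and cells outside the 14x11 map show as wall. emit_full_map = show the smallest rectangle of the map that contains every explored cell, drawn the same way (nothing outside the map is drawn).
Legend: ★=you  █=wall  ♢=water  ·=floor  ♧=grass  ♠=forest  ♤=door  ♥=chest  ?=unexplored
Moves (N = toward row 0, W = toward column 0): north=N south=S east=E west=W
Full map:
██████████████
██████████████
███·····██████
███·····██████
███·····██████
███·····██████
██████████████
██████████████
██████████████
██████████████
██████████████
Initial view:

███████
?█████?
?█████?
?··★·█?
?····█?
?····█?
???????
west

███████
?██████
?██████
?··★··█
?·····█
?·····█
???????

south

?██████
?██████
?·····█
?··★··█
?·····█
?·····?
???????

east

██████?
██████?
·····█?
···★·█?
·····█?
·····█?
???????

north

███████
██████?
██████?
···★·█?
·····█?
·····█?
·····█?

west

███████
?██████
?██████
?··★··█
?·····█
?·····█
?·····█

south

?██████
?██████
?·····█
?··★··█
?·····█
?·····█
???????

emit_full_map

██████
██████
·····█
··★··█
·····█
·····█

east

██████?
██████?
·····█?
···★·█?
·····█?
·····█?
???????

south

██████?
·····█?
·····█?
···★·█?
·····█?
?█████?
???????

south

·····█?
·····█?
·····█?
···★·█?
?█████?
?█████?
???????

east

····█??
····██?
····██?
···★██?
██████?
██████?
???????

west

·····█?
·····██
·····██
···★·██
?██████
?██████
???????

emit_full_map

██████?
██████?
·····█?
·····██
·····██
···★·██
?██████
?██████


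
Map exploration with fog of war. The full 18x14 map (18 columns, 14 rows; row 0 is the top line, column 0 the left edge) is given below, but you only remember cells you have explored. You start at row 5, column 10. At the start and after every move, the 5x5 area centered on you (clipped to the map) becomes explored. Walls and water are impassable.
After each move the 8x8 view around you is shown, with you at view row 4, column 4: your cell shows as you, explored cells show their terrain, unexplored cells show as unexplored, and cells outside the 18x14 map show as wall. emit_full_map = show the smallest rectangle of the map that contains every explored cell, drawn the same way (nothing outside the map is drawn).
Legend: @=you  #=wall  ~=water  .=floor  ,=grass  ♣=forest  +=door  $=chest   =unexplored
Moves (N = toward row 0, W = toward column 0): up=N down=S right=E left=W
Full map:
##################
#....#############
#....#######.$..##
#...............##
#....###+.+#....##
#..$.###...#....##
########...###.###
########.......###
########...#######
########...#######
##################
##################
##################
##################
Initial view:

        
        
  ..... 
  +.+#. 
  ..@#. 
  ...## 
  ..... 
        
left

        
        
  ......
  #+.+#.
  #.@.#.
  #...##
  #.....
        

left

        
        
  ......
  ##+.+#
  ##@..#
  ##...#
  ##....
        

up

        
        
  ##### 
  ......
  ##@.+#
  ##...#
  ##...#
  ##....

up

########
        
  ##### 
  ##### 
  ..@...
  ##+.+#
  ##...#
  ##...#

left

########
        
  ######
  ######
  ..@...
  ###+.+
  ###...
   ##...

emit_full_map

######  
######  
..@.....
###+.+#.
###...#.
 ##...##
 ##.....

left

########
        
  .#####
  .#####
  ..@...
  .###+.
  .###..
    ##..

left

########
        
  ..####
  ..####
  ..@...
  ..###+
  $.###.
     ##.

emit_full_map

..######  
..######  
..@.......
..###+.+#.
$.###...#.
   ##...##
   ##.....


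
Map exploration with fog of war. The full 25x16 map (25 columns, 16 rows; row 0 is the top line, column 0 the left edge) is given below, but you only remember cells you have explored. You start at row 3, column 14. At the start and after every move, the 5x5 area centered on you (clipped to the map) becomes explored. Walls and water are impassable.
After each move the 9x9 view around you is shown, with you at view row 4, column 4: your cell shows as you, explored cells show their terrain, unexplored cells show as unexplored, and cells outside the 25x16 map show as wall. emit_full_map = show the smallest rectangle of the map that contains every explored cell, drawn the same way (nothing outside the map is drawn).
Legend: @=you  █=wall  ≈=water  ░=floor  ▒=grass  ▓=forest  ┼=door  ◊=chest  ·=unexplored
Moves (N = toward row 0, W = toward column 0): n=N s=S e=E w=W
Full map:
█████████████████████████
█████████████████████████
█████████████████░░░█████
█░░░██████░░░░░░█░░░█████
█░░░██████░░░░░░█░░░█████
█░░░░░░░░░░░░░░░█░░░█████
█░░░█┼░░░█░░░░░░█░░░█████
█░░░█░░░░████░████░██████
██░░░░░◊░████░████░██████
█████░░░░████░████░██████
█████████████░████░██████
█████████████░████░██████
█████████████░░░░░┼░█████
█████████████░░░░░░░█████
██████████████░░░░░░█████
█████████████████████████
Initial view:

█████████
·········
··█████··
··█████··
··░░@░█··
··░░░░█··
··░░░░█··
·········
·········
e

█████████
·········
·██████··
·█████░··
·░░░@█░··
·░░░░█░··
·░░░░█░··
·········
·········

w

█████████
·········
··██████·
··█████░·
··░░@░█░·
··░░░░█░·
··░░░░█░·
·········
·········

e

█████████
·········
·██████··
·█████░··
·░░░@█░··
·░░░░█░··
·░░░░█░··
·········
·········

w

█████████
·········
··██████·
··█████░·
··░░@░█░·
··░░░░█░·
··░░░░█░·
·········
·········


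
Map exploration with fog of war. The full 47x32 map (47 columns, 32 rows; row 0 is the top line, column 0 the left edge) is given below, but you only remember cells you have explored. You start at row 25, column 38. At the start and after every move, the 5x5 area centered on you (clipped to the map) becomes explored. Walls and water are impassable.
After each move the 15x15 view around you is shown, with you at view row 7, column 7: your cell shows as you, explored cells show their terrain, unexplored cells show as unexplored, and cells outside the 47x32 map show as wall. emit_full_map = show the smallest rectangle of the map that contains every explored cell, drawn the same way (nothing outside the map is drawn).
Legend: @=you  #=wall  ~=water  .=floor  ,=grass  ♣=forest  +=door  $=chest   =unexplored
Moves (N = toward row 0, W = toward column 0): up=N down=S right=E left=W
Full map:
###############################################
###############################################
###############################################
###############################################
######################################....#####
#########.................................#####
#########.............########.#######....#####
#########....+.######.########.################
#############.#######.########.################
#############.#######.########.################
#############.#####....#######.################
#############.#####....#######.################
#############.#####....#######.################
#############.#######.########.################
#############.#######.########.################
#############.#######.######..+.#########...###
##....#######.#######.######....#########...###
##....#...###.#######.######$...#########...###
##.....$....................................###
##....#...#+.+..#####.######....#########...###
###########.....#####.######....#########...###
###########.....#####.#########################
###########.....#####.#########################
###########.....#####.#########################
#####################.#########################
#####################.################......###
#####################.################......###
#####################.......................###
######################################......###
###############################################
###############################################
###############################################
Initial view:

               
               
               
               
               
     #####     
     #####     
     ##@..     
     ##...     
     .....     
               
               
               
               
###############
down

               
               
               
               
     #####     
     #####     
     ##...     
     ##@..     
     .....     
     ##...     
               
               
               
###############
###############

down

               
               
               
     #####     
     #####     
     ##...     
     ##...     
     ..@..     
     ##...     
     #####     
               
               
###############
###############
###############

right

               
               
               
    #####      
    #####      
    ##....     
    ##....     
    ...@..     
    ##....     
    ######     
               
               
###############
###############
###############

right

              #
              #
              #
   #####      #
   #####      #
   ##.....    #
   ##.....    #
   ....@..    #
   ##.....    #
   #######    #
              #
              #
###############
###############
###############

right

             ##
             ##
             ##
  #####      ##
  #####      ##
  ##......   ##
  ##......   ##
  .....@..   ##
  ##......   ##
  ########   ##
             ##
             ##
###############
###############
###############

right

            ###
            ###
            ###
 #####      ###
 #####      ###
 ##......#  ###
 ##......#  ###
 ......@.#  ###
 ##......#  ###
 #########  ###
            ###
            ###
###############
###############
###############

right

           ####
           ####
           ####
#####      ####
#####      ####
##......## ####
##......## ####
.......@## ####
##......## ####
########## ####
           ####
           ####
###############
###############
###############

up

           ####
           ####
           ####
           ####
#####      ####
########## ####
##......## ####
##.....@## ####
........## ####
##......## ####
########## ####
           ####
           ####
###############
###############

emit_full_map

#####     
##########
##......##
##.....@##
........##
##......##
##########

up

           ####
           ####
           ####
           ####
           ####
########## ####
########## ####
##.....@## ####
##......## ####
........## ####
##......## ####
########## ####
           ####
           ####
###############

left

            ###
            ###
            ###
            ###
            ###
 ########## ###
 ########## ###
 ##....@.## ###
 ##......## ###
 ........## ###
 ##......## ###
 ########## ###
            ###
            ###
###############

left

             ##
             ##
             ##
             ##
             ##
  ########## ##
  ########## ##
  ##...@..## ##
  ##......## ##
  ........## ##
  ##......## ##
  ########## ##
             ##
             ##
###############

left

              #
              #
              #
              #
              #
   ########## #
   ########## #
   ##..@...## #
   ##......## #
   ........## #
   ##......## #
   ########## #
              #
              #
###############

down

              #
              #
              #
              #
   ########## #
   ########## #
   ##......## #
   ##..@...## #
   ........## #
   ##......## #
   ########## #
              #
              #
###############
###############

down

              #
              #
              #
   ########## #
   ########## #
   ##......## #
   ##......## #
   ....@...## #
   ##......## #
   ########## #
              #
              #
###############
###############
###############

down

              #
              #
   ########## #
   ########## #
   ##......## #
   ##......## #
   ........## #
   ##..@...## #
   ########## #
     #####    #
              #
###############
###############
###############
###############

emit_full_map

##########
##########
##......##
##......##
........##
##..@...##
##########
  #####   


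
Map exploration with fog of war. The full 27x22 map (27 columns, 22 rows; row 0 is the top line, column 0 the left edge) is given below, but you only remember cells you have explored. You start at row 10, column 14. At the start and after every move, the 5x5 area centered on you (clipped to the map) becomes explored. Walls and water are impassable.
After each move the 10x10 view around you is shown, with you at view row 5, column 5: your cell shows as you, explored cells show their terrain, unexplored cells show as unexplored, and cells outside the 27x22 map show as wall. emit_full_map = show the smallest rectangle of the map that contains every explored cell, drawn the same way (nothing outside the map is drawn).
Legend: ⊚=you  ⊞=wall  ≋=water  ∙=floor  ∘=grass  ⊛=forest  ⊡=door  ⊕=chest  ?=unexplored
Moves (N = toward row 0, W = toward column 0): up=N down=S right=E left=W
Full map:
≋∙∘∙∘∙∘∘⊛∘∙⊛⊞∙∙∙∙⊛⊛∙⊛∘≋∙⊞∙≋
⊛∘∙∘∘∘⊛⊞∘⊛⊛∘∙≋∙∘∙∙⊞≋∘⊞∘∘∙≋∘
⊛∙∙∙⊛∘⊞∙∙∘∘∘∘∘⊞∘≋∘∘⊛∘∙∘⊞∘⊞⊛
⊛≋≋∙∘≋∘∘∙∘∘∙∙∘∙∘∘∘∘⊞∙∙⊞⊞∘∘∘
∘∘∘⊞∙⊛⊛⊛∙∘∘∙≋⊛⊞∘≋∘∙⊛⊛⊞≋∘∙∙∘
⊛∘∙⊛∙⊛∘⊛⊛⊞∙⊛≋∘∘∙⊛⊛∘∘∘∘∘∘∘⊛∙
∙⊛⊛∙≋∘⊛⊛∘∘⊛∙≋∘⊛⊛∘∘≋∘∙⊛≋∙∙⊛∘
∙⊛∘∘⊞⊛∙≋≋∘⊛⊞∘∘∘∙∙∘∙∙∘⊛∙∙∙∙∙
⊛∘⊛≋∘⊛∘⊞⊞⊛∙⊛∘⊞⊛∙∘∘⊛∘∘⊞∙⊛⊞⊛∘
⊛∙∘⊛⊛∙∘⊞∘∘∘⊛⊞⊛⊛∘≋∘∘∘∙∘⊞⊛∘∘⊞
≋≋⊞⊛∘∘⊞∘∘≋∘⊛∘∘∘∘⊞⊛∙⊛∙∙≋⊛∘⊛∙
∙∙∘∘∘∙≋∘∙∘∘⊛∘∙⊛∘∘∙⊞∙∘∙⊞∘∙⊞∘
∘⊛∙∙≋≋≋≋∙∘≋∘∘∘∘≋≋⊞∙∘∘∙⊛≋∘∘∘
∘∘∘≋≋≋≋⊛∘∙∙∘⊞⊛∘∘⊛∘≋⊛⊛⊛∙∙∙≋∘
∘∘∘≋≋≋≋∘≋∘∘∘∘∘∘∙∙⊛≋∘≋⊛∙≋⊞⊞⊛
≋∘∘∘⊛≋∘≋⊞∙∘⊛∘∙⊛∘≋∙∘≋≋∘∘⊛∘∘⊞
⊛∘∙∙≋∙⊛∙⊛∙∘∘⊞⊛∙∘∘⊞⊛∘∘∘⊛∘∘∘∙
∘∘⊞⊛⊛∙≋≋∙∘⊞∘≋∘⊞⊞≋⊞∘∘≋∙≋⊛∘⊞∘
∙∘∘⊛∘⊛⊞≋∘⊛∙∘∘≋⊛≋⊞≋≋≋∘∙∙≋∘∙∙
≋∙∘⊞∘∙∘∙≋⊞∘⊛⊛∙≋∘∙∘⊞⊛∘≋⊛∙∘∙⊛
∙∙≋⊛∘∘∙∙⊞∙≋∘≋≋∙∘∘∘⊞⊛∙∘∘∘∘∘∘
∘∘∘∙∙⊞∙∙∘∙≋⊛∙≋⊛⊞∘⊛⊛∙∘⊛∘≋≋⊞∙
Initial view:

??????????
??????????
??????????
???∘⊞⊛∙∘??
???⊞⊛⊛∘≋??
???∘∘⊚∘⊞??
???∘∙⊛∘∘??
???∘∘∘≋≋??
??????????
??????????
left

??????????
??????????
??????????
???⊛∘⊞⊛∙∘?
???⊛⊞⊛⊛∘≋?
???⊛∘⊚∘∘⊞?
???⊛∘∙⊛∘∘?
???∘∘∘∘≋≋?
??????????
??????????

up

??????????
??????????
??????????
???⊞∘∘∘∙??
???⊛∘⊞⊛∙∘?
???⊛⊞⊚⊛∘≋?
???⊛∘∘∘∘⊞?
???⊛∘∙⊛∘∘?
???∘∘∘∘≋≋?
??????????

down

??????????
??????????
???⊞∘∘∘∙??
???⊛∘⊞⊛∙∘?
???⊛⊞⊛⊛∘≋?
???⊛∘⊚∘∘⊞?
???⊛∘∙⊛∘∘?
???∘∘∘∘≋≋?
??????????
??????????

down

??????????
???⊞∘∘∘∙??
???⊛∘⊞⊛∙∘?
???⊛⊞⊛⊛∘≋?
???⊛∘∘∘∘⊞?
???⊛∘⊚⊛∘∘?
???∘∘∘∘≋≋?
???∘⊞⊛∘∘??
??????????
??????????

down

???⊞∘∘∘∙??
???⊛∘⊞⊛∙∘?
???⊛⊞⊛⊛∘≋?
???⊛∘∘∘∘⊞?
???⊛∘∙⊛∘∘?
???∘∘⊚∘≋≋?
???∘⊞⊛∘∘??
???∘∘∘∘∙??
??????????
??????????

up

??????????
???⊞∘∘∘∙??
???⊛∘⊞⊛∙∘?
???⊛⊞⊛⊛∘≋?
???⊛∘∘∘∘⊞?
???⊛∘⊚⊛∘∘?
???∘∘∘∘≋≋?
???∘⊞⊛∘∘??
???∘∘∘∘∙??
??????????

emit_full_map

⊞∘∘∘∙?
⊛∘⊞⊛∙∘
⊛⊞⊛⊛∘≋
⊛∘∘∘∘⊞
⊛∘⊚⊛∘∘
∘∘∘∘≋≋
∘⊞⊛∘∘?
∘∘∘∘∙?

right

??????????
??⊞∘∘∘∙???
??⊛∘⊞⊛∙∘??
??⊛⊞⊛⊛∘≋??
??⊛∘∘∘∘⊞??
??⊛∘∙⊚∘∘??
??∘∘∘∘≋≋??
??∘⊞⊛∘∘⊛??
??∘∘∘∘∙???
??????????

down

??⊞∘∘∘∙???
??⊛∘⊞⊛∙∘??
??⊛⊞⊛⊛∘≋??
??⊛∘∘∘∘⊞??
??⊛∘∙⊛∘∘??
??∘∘∘⊚≋≋??
??∘⊞⊛∘∘⊛??
??∘∘∘∘∙∙??
??????????
??????????

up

??????????
??⊞∘∘∘∙???
??⊛∘⊞⊛∙∘??
??⊛⊞⊛⊛∘≋??
??⊛∘∘∘∘⊞??
??⊛∘∙⊚∘∘??
??∘∘∘∘≋≋??
??∘⊞⊛∘∘⊛??
??∘∘∘∘∙∙??
??????????

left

??????????
???⊞∘∘∘∙??
???⊛∘⊞⊛∙∘?
???⊛⊞⊛⊛∘≋?
???⊛∘∘∘∘⊞?
???⊛∘⊚⊛∘∘?
???∘∘∘∘≋≋?
???∘⊞⊛∘∘⊛?
???∘∘∘∘∙∙?
??????????

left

??????????
????⊞∘∘∘∙?
????⊛∘⊞⊛∙∘
???∘⊛⊞⊛⊛∘≋
???∘⊛∘∘∘∘⊞
???∘⊛⊚∙⊛∘∘
???≋∘∘∘∘≋≋
???∙∘⊞⊛∘∘⊛
????∘∘∘∘∙∙
??????????

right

??????????
???⊞∘∘∘∙??
???⊛∘⊞⊛∙∘?
??∘⊛⊞⊛⊛∘≋?
??∘⊛∘∘∘∘⊞?
??∘⊛∘⊚⊛∘∘?
??≋∘∘∘∘≋≋?
??∙∘⊞⊛∘∘⊛?
???∘∘∘∘∙∙?
??????????

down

???⊞∘∘∘∙??
???⊛∘⊞⊛∙∘?
??∘⊛⊞⊛⊛∘≋?
??∘⊛∘∘∘∘⊞?
??∘⊛∘∙⊛∘∘?
??≋∘∘⊚∘≋≋?
??∙∘⊞⊛∘∘⊛?
???∘∘∘∘∙∙?
??????????
??????????

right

??⊞∘∘∘∙???
??⊛∘⊞⊛∙∘??
?∘⊛⊞⊛⊛∘≋??
?∘⊛∘∘∘∘⊞??
?∘⊛∘∙⊛∘∘??
?≋∘∘∘⊚≋≋??
?∙∘⊞⊛∘∘⊛??
??∘∘∘∘∙∙??
??????????
??????????

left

???⊞∘∘∘∙??
???⊛∘⊞⊛∙∘?
??∘⊛⊞⊛⊛∘≋?
??∘⊛∘∘∘∘⊞?
??∘⊛∘∙⊛∘∘?
??≋∘∘⊚∘≋≋?
??∙∘⊞⊛∘∘⊛?
???∘∘∘∘∙∙?
??????????
??????????

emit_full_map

?⊞∘∘∘∙?
?⊛∘⊞⊛∙∘
∘⊛⊞⊛⊛∘≋
∘⊛∘∘∘∘⊞
∘⊛∘∙⊛∘∘
≋∘∘⊚∘≋≋
∙∘⊞⊛∘∘⊛
?∘∘∘∘∙∙

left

????⊞∘∘∘∙?
????⊛∘⊞⊛∙∘
???∘⊛⊞⊛⊛∘≋
???∘⊛∘∘∘∘⊞
???∘⊛∘∙⊛∘∘
???≋∘⊚∘∘≋≋
???∙∘⊞⊛∘∘⊛
???∘∘∘∘∘∙∙
??????????
??????????

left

?????⊞∘∘∘∙
?????⊛∘⊞⊛∙
????∘⊛⊞⊛⊛∘
???≋∘⊛∘∘∘∘
???∘∘⊛∘∙⊛∘
???∘≋⊚∘∘∘≋
???∙∙∘⊞⊛∘∘
???∘∘∘∘∘∘∙
??????????
??????????

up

??????????
?????⊞∘∘∘∙
?????⊛∘⊞⊛∙
???∘∘⊛⊞⊛⊛∘
???≋∘⊛∘∘∘∘
???∘∘⊚∘∙⊛∘
???∘≋∘∘∘∘≋
???∙∙∘⊞⊛∘∘
???∘∘∘∘∘∘∙
??????????

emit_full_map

??⊞∘∘∘∙?
??⊛∘⊞⊛∙∘
∘∘⊛⊞⊛⊛∘≋
≋∘⊛∘∘∘∘⊞
∘∘⊚∘∙⊛∘∘
∘≋∘∘∘∘≋≋
∙∙∘⊞⊛∘∘⊛
∘∘∘∘∘∘∙∙


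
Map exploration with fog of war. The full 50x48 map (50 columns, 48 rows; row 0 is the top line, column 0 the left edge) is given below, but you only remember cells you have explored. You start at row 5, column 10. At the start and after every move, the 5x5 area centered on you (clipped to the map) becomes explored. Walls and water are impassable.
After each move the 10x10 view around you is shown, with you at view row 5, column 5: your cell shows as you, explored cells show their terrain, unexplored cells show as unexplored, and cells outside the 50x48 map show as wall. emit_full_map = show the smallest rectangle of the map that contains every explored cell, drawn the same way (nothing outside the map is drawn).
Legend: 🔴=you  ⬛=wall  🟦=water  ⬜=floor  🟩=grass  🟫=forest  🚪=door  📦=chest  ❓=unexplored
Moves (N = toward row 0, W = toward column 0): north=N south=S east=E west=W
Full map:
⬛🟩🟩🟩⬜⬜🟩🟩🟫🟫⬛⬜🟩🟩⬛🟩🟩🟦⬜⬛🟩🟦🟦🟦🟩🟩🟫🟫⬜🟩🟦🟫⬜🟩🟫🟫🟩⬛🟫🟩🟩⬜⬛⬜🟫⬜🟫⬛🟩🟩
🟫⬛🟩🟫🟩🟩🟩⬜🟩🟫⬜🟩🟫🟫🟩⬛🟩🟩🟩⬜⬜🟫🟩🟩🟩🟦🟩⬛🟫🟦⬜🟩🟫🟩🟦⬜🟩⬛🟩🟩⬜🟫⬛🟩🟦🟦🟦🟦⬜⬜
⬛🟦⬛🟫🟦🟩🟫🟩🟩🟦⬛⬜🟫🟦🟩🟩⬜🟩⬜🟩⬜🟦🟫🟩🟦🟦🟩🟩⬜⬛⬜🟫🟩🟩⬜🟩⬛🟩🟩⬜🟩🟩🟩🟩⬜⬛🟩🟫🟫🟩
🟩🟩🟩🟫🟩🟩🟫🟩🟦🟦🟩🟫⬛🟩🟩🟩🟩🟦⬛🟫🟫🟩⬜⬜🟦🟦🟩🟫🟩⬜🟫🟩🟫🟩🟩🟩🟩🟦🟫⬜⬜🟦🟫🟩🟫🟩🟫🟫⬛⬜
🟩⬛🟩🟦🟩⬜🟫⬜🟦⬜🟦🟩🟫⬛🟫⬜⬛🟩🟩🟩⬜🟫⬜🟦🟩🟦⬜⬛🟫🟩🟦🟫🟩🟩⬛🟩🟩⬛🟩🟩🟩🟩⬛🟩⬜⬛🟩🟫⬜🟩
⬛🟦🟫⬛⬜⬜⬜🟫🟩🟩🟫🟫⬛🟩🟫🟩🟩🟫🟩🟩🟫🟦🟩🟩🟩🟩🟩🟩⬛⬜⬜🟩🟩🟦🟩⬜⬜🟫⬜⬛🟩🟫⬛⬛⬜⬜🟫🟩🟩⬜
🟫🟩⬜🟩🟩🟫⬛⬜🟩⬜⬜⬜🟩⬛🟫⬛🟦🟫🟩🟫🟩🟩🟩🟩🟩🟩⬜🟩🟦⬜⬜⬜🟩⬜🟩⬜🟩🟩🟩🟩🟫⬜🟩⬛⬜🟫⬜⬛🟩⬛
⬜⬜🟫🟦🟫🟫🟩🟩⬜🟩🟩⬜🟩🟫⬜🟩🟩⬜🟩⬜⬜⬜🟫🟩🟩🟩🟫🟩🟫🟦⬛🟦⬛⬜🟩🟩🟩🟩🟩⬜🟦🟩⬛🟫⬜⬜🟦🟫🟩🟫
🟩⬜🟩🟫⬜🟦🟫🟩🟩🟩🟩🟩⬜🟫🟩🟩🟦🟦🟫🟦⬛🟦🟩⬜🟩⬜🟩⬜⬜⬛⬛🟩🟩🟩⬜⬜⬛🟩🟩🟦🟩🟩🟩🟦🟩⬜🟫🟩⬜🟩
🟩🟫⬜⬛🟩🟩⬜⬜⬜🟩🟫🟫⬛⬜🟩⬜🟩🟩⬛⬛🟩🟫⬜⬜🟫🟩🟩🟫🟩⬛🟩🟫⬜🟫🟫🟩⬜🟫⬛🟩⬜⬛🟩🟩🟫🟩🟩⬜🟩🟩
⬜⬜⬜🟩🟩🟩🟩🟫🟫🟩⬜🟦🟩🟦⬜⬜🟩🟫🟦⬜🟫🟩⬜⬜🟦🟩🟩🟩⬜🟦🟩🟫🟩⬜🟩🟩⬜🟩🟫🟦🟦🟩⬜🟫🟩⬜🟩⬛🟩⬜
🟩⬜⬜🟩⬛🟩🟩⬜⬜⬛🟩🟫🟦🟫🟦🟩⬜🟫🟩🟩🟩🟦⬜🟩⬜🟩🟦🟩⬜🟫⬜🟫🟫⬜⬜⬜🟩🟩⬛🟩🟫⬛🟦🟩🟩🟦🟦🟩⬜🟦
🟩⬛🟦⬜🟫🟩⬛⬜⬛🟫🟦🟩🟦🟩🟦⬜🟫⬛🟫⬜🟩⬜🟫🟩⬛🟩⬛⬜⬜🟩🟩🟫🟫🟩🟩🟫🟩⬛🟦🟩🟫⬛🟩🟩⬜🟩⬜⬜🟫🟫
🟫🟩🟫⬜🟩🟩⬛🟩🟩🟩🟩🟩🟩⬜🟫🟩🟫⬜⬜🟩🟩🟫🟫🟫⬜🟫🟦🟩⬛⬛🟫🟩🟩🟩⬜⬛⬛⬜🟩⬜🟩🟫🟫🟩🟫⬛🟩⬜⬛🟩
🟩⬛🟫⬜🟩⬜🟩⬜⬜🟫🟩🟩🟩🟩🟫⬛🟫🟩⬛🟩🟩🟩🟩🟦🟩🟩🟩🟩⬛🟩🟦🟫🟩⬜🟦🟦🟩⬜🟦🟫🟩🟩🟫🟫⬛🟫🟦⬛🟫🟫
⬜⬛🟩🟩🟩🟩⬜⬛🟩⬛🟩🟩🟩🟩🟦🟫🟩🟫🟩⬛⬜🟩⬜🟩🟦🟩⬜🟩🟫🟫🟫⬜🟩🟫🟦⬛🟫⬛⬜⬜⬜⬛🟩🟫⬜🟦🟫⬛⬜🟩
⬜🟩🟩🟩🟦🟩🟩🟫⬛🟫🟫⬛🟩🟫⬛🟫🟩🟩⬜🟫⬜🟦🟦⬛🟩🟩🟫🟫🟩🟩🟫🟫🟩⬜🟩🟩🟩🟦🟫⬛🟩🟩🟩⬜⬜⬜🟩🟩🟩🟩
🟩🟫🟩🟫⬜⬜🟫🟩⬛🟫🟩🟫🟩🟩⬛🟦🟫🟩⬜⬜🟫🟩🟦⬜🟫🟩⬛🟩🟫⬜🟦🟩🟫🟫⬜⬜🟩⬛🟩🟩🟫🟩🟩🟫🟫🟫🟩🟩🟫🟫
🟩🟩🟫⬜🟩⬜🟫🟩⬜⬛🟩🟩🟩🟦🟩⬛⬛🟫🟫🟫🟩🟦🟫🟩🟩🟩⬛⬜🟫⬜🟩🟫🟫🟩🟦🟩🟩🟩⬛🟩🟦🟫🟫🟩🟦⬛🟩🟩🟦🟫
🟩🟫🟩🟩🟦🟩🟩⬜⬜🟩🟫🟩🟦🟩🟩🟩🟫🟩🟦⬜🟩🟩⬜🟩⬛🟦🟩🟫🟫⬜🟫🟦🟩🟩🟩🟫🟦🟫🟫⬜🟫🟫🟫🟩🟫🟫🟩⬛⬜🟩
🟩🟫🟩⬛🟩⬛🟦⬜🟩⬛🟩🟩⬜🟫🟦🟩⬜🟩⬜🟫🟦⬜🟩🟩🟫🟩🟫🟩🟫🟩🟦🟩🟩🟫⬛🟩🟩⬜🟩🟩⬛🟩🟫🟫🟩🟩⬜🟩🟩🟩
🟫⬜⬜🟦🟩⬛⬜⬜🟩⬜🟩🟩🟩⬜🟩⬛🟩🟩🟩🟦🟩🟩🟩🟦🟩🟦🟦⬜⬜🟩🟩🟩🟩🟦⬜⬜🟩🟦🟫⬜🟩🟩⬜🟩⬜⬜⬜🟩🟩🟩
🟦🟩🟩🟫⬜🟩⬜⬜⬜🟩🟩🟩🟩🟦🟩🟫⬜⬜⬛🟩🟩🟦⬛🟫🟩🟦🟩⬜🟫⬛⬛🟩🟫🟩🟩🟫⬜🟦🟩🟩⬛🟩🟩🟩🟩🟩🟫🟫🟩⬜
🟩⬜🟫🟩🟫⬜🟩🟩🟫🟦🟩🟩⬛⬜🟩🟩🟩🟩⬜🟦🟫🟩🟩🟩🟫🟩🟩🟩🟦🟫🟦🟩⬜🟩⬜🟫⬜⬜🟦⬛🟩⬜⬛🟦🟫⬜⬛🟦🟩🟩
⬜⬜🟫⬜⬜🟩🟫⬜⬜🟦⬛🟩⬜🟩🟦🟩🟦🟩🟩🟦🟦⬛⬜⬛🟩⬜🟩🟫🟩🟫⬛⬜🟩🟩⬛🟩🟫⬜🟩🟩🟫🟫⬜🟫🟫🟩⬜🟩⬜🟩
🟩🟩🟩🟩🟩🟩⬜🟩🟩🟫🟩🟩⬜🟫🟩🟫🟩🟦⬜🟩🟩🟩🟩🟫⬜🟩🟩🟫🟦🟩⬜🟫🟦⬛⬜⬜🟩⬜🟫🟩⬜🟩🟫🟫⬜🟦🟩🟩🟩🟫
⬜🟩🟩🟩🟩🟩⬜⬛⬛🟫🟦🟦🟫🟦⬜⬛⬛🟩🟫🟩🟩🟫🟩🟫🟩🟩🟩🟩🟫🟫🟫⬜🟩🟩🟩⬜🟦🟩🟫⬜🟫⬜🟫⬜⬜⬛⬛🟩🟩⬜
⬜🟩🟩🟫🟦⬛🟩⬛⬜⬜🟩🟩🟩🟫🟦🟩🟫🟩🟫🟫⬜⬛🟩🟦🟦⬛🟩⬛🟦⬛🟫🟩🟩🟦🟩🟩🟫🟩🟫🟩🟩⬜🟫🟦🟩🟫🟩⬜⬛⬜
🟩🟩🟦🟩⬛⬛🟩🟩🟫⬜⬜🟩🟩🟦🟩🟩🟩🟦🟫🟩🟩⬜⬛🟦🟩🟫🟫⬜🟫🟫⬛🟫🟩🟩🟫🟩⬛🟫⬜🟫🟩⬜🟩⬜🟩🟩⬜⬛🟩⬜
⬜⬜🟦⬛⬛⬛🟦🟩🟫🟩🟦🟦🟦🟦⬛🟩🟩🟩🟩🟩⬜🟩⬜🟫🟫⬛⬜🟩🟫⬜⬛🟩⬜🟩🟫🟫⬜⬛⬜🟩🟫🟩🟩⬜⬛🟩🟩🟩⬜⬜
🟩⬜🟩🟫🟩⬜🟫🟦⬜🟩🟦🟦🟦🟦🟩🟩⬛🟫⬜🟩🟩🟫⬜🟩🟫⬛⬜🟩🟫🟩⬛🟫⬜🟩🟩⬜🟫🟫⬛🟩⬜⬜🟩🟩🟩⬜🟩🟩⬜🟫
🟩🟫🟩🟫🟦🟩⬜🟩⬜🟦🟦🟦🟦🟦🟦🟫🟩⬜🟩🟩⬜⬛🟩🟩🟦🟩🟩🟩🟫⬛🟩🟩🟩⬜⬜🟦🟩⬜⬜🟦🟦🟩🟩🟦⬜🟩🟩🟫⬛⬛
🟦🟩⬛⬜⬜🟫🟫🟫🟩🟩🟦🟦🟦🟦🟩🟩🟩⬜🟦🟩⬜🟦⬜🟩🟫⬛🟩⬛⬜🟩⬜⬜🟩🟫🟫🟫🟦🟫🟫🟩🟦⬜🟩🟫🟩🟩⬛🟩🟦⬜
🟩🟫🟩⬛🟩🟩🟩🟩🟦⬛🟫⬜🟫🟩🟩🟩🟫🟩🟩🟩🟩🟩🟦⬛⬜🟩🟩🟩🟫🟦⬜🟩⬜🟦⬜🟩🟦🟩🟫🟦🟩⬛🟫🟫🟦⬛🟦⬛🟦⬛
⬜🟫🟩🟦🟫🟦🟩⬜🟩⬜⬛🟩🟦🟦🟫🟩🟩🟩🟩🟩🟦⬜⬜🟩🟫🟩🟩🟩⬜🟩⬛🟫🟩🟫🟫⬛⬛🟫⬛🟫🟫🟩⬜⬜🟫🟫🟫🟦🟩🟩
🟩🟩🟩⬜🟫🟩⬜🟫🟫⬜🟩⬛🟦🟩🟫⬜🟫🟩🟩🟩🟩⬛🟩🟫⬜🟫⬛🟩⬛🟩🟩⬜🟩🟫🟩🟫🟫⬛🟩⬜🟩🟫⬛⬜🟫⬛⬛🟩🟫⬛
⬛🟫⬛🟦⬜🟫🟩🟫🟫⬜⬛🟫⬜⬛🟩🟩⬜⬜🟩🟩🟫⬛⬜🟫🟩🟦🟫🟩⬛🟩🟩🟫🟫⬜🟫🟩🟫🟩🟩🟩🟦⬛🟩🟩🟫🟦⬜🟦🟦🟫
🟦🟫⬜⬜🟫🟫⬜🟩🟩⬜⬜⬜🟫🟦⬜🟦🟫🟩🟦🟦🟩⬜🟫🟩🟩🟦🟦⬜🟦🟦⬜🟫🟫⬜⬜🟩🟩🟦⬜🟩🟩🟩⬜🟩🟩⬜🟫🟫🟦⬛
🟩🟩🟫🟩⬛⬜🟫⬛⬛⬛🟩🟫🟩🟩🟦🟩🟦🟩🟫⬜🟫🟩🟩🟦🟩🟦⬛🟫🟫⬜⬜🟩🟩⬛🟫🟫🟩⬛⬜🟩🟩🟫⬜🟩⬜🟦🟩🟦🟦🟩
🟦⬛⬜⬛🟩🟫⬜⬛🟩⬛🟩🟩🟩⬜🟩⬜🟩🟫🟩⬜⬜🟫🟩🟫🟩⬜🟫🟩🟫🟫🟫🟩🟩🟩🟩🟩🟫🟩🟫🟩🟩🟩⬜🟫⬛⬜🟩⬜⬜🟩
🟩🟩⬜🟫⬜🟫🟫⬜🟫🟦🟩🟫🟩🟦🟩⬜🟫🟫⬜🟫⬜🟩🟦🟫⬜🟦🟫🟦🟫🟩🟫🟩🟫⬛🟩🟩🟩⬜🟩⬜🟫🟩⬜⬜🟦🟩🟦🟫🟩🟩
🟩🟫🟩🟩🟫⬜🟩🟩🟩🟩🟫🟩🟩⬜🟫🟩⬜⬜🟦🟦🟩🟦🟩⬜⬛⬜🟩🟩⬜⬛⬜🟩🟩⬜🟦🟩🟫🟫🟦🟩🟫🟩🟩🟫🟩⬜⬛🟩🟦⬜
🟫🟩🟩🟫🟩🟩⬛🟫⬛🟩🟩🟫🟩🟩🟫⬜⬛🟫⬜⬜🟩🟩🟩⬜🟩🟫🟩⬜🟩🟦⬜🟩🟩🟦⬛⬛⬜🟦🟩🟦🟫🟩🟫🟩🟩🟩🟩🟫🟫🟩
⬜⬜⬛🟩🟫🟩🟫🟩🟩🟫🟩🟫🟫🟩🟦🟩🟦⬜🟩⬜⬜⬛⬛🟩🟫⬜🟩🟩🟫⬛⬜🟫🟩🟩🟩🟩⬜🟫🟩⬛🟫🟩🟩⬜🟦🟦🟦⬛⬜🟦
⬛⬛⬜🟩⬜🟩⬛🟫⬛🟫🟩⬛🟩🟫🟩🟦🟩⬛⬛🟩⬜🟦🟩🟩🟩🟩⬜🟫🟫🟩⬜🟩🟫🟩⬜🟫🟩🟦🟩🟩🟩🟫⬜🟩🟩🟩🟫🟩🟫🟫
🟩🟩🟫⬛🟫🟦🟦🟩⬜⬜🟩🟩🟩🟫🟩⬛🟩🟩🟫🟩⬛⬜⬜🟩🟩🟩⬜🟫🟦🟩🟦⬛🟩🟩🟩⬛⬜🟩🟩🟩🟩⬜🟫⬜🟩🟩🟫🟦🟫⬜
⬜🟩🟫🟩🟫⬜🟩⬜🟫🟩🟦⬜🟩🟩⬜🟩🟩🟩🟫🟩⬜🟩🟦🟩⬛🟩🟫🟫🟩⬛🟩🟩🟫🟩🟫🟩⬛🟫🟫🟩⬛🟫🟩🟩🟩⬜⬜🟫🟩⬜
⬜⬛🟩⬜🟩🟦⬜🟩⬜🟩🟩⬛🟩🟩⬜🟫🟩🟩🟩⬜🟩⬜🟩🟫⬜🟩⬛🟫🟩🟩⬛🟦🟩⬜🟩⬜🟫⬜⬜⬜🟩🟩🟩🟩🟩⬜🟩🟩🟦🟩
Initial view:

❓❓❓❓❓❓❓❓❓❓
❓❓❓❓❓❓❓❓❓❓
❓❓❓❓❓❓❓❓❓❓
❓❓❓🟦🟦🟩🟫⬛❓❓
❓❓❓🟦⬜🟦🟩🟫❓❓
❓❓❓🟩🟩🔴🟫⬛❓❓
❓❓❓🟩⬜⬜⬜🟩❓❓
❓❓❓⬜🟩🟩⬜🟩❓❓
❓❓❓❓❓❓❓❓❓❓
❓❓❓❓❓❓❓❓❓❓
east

❓❓❓❓❓❓❓❓❓❓
❓❓❓❓❓❓❓❓❓❓
❓❓❓❓❓❓❓❓❓❓
❓❓🟦🟦🟩🟫⬛🟩❓❓
❓❓🟦⬜🟦🟩🟫⬛❓❓
❓❓🟩🟩🟫🔴⬛🟩❓❓
❓❓🟩⬜⬜⬜🟩⬛❓❓
❓❓⬜🟩🟩⬜🟩🟫❓❓
❓❓❓❓❓❓❓❓❓❓
❓❓❓❓❓❓❓❓❓❓

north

⬛⬛⬛⬛⬛⬛⬛⬛⬛⬛
❓❓❓❓❓❓❓❓❓❓
❓❓❓❓❓❓❓❓❓❓
❓❓❓🟦⬛⬜🟫🟦❓❓
❓❓🟦🟦🟩🟫⬛🟩❓❓
❓❓🟦⬜🟦🔴🟫⬛❓❓
❓❓🟩🟩🟫🟫⬛🟩❓❓
❓❓🟩⬜⬜⬜🟩⬛❓❓
❓❓⬜🟩🟩⬜🟩🟫❓❓
❓❓❓❓❓❓❓❓❓❓

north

⬛⬛⬛⬛⬛⬛⬛⬛⬛⬛
⬛⬛⬛⬛⬛⬛⬛⬛⬛⬛
❓❓❓❓❓❓❓❓❓❓
❓❓❓🟫⬜🟩🟫🟫❓❓
❓❓❓🟦⬛⬜🟫🟦❓❓
❓❓🟦🟦🟩🔴⬛🟩❓❓
❓❓🟦⬜🟦🟩🟫⬛❓❓
❓❓🟩🟩🟫🟫⬛🟩❓❓
❓❓🟩⬜⬜⬜🟩⬛❓❓
❓❓⬜🟩🟩⬜🟩🟫❓❓

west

⬛⬛⬛⬛⬛⬛⬛⬛⬛⬛
⬛⬛⬛⬛⬛⬛⬛⬛⬛⬛
❓❓❓❓❓❓❓❓❓❓
❓❓❓🟩🟫⬜🟩🟫🟫❓
❓❓❓🟩🟦⬛⬜🟫🟦❓
❓❓❓🟦🟦🔴🟫⬛🟩❓
❓❓❓🟦⬜🟦🟩🟫⬛❓
❓❓❓🟩🟩🟫🟫⬛🟩❓
❓❓❓🟩⬜⬜⬜🟩⬛❓
❓❓❓⬜🟩🟩⬜🟩🟫❓

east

⬛⬛⬛⬛⬛⬛⬛⬛⬛⬛
⬛⬛⬛⬛⬛⬛⬛⬛⬛⬛
❓❓❓❓❓❓❓❓❓❓
❓❓🟩🟫⬜🟩🟫🟫❓❓
❓❓🟩🟦⬛⬜🟫🟦❓❓
❓❓🟦🟦🟩🔴⬛🟩❓❓
❓❓🟦⬜🟦🟩🟫⬛❓❓
❓❓🟩🟩🟫🟫⬛🟩❓❓
❓❓🟩⬜⬜⬜🟩⬛❓❓
❓❓⬜🟩🟩⬜🟩🟫❓❓

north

⬛⬛⬛⬛⬛⬛⬛⬛⬛⬛
⬛⬛⬛⬛⬛⬛⬛⬛⬛⬛
⬛⬛⬛⬛⬛⬛⬛⬛⬛⬛
❓❓❓🟫⬛⬜🟩🟩❓❓
❓❓🟩🟫⬜🟩🟫🟫❓❓
❓❓🟩🟦⬛🔴🟫🟦❓❓
❓❓🟦🟦🟩🟫⬛🟩❓❓
❓❓🟦⬜🟦🟩🟫⬛❓❓
❓❓🟩🟩🟫🟫⬛🟩❓❓
❓❓🟩⬜⬜⬜🟩⬛❓❓

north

⬛⬛⬛⬛⬛⬛⬛⬛⬛⬛
⬛⬛⬛⬛⬛⬛⬛⬛⬛⬛
⬛⬛⬛⬛⬛⬛⬛⬛⬛⬛
⬛⬛⬛⬛⬛⬛⬛⬛⬛⬛
❓❓❓🟫⬛⬜🟩🟩❓❓
❓❓🟩🟫⬜🔴🟫🟫❓❓
❓❓🟩🟦⬛⬜🟫🟦❓❓
❓❓🟦🟦🟩🟫⬛🟩❓❓
❓❓🟦⬜🟦🟩🟫⬛❓❓
❓❓🟩🟩🟫🟫⬛🟩❓❓

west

⬛⬛⬛⬛⬛⬛⬛⬛⬛⬛
⬛⬛⬛⬛⬛⬛⬛⬛⬛⬛
⬛⬛⬛⬛⬛⬛⬛⬛⬛⬛
⬛⬛⬛⬛⬛⬛⬛⬛⬛⬛
❓❓❓🟫🟫⬛⬜🟩🟩❓
❓❓❓🟩🟫🔴🟩🟫🟫❓
❓❓❓🟩🟦⬛⬜🟫🟦❓
❓❓❓🟦🟦🟩🟫⬛🟩❓
❓❓❓🟦⬜🟦🟩🟫⬛❓
❓❓❓🟩🟩🟫🟫⬛🟩❓

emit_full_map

🟫🟫⬛⬜🟩🟩
🟩🟫🔴🟩🟫🟫
🟩🟦⬛⬜🟫🟦
🟦🟦🟩🟫⬛🟩
🟦⬜🟦🟩🟫⬛
🟩🟩🟫🟫⬛🟩
🟩⬜⬜⬜🟩⬛
⬜🟩🟩⬜🟩🟫

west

⬛⬛⬛⬛⬛⬛⬛⬛⬛⬛
⬛⬛⬛⬛⬛⬛⬛⬛⬛⬛
⬛⬛⬛⬛⬛⬛⬛⬛⬛⬛
⬛⬛⬛⬛⬛⬛⬛⬛⬛⬛
❓❓❓🟩🟫🟫⬛⬜🟩🟩
❓❓❓⬜🟩🔴⬜🟩🟫🟫
❓❓❓🟩🟩🟦⬛⬜🟫🟦
❓❓❓🟩🟦🟦🟩🟫⬛🟩
❓❓❓❓🟦⬜🟦🟩🟫⬛
❓❓❓❓🟩🟩🟫🟫⬛🟩

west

⬛⬛⬛⬛⬛⬛⬛⬛⬛⬛
⬛⬛⬛⬛⬛⬛⬛⬛⬛⬛
⬛⬛⬛⬛⬛⬛⬛⬛⬛⬛
⬛⬛⬛⬛⬛⬛⬛⬛⬛⬛
❓❓❓🟩🟩🟫🟫⬛⬜🟩
❓❓❓🟩⬜🔴🟫⬜🟩🟫
❓❓❓🟫🟩🟩🟦⬛⬜🟫
❓❓❓🟫🟩🟦🟦🟩🟫⬛
❓❓❓❓❓🟦⬜🟦🟩🟫
❓❓❓❓❓🟩🟩🟫🟫⬛

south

⬛⬛⬛⬛⬛⬛⬛⬛⬛⬛
⬛⬛⬛⬛⬛⬛⬛⬛⬛⬛
⬛⬛⬛⬛⬛⬛⬛⬛⬛⬛
❓❓❓🟩🟩🟫🟫⬛⬜🟩
❓❓❓🟩⬜🟩🟫⬜🟩🟫
❓❓❓🟫🟩🔴🟦⬛⬜🟫
❓❓❓🟫🟩🟦🟦🟩🟫⬛
❓❓❓🟫⬜🟦⬜🟦🟩🟫
❓❓❓❓❓🟩🟩🟫🟫⬛
❓❓❓❓❓🟩⬜⬜⬜🟩

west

⬛⬛⬛⬛⬛⬛⬛⬛⬛⬛
⬛⬛⬛⬛⬛⬛⬛⬛⬛⬛
⬛⬛⬛⬛⬛⬛⬛⬛⬛⬛
❓❓❓⬜🟩🟩🟫🟫⬛⬜
❓❓❓🟩🟩⬜🟩🟫⬜🟩
❓❓❓🟩🟫🔴🟩🟦⬛⬜
❓❓❓🟩🟫🟩🟦🟦🟩🟫
❓❓❓⬜🟫⬜🟦⬜🟦🟩
❓❓❓❓❓❓🟩🟩🟫🟫
❓❓❓❓❓❓🟩⬜⬜⬜

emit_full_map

⬜🟩🟩🟫🟫⬛⬜🟩🟩
🟩🟩⬜🟩🟫⬜🟩🟫🟫
🟩🟫🔴🟩🟦⬛⬜🟫🟦
🟩🟫🟩🟦🟦🟩🟫⬛🟩
⬜🟫⬜🟦⬜🟦🟩🟫⬛
❓❓❓🟩🟩🟫🟫⬛🟩
❓❓❓🟩⬜⬜⬜🟩⬛
❓❓❓⬜🟩🟩⬜🟩🟫

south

⬛⬛⬛⬛⬛⬛⬛⬛⬛⬛
⬛⬛⬛⬛⬛⬛⬛⬛⬛⬛
❓❓❓⬜🟩🟩🟫🟫⬛⬜
❓❓❓🟩🟩⬜🟩🟫⬜🟩
❓❓❓🟩🟫🟩🟩🟦⬛⬜
❓❓❓🟩🟫🔴🟦🟦🟩🟫
❓❓❓⬜🟫⬜🟦⬜🟦🟩
❓❓❓⬜⬜🟫🟩🟩🟫🟫
❓❓❓❓❓❓🟩⬜⬜⬜
❓❓❓❓❓❓⬜🟩🟩⬜

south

⬛⬛⬛⬛⬛⬛⬛⬛⬛⬛
❓❓❓⬜🟩🟩🟫🟫⬛⬜
❓❓❓🟩🟩⬜🟩🟫⬜🟩
❓❓❓🟩🟫🟩🟩🟦⬛⬜
❓❓❓🟩🟫🟩🟦🟦🟩🟫
❓❓❓⬜🟫🔴🟦⬜🟦🟩
❓❓❓⬜⬜🟫🟩🟩🟫🟫
❓❓❓🟫⬛⬜🟩⬜⬜⬜
❓❓❓❓❓❓⬜🟩🟩⬜
❓❓❓❓❓❓❓❓❓❓

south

❓❓❓⬜🟩🟩🟫🟫⬛⬜
❓❓❓🟩🟩⬜🟩🟫⬜🟩
❓❓❓🟩🟫🟩🟩🟦⬛⬜
❓❓❓🟩🟫🟩🟦🟦🟩🟫
❓❓❓⬜🟫⬜🟦⬜🟦🟩
❓❓❓⬜⬜🔴🟩🟩🟫🟫
❓❓❓🟫⬛⬜🟩⬜⬜⬜
❓❓❓🟫🟩🟩⬜🟩🟩⬜
❓❓❓❓❓❓❓❓❓❓
❓❓❓❓❓❓❓❓❓❓

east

❓❓⬜🟩🟩🟫🟫⬛⬜🟩
❓❓🟩🟩⬜🟩🟫⬜🟩🟫
❓❓🟩🟫🟩🟩🟦⬛⬜🟫
❓❓🟩🟫🟩🟦🟦🟩🟫⬛
❓❓⬜🟫⬜🟦⬜🟦🟩🟫
❓❓⬜⬜🟫🔴🟩🟫🟫⬛
❓❓🟫⬛⬜🟩⬜⬜⬜🟩
❓❓🟫🟩🟩⬜🟩🟩⬜🟩
❓❓❓❓❓❓❓❓❓❓
❓❓❓❓❓❓❓❓❓❓

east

❓⬜🟩🟩🟫🟫⬛⬜🟩🟩
❓🟩🟩⬜🟩🟫⬜🟩🟫🟫
❓🟩🟫🟩🟩🟦⬛⬜🟫🟦
❓🟩🟫🟩🟦🟦🟩🟫⬛🟩
❓⬜🟫⬜🟦⬜🟦🟩🟫⬛
❓⬜⬜🟫🟩🔴🟫🟫⬛🟩
❓🟫⬛⬜🟩⬜⬜⬜🟩⬛
❓🟫🟩🟩⬜🟩🟩⬜🟩🟫
❓❓❓❓❓❓❓❓❓❓
❓❓❓❓❓❓❓❓❓❓

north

⬛⬛⬛⬛⬛⬛⬛⬛⬛⬛
❓⬜🟩🟩🟫🟫⬛⬜🟩🟩
❓🟩🟩⬜🟩🟫⬜🟩🟫🟫
❓🟩🟫🟩🟩🟦⬛⬜🟫🟦
❓🟩🟫🟩🟦🟦🟩🟫⬛🟩
❓⬜🟫⬜🟦🔴🟦🟩🟫⬛
❓⬜⬜🟫🟩🟩🟫🟫⬛🟩
❓🟫⬛⬜🟩⬜⬜⬜🟩⬛
❓🟫🟩🟩⬜🟩🟩⬜🟩🟫
❓❓❓❓❓❓❓❓❓❓

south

❓⬜🟩🟩🟫🟫⬛⬜🟩🟩
❓🟩🟩⬜🟩🟫⬜🟩🟫🟫
❓🟩🟫🟩🟩🟦⬛⬜🟫🟦
❓🟩🟫🟩🟦🟦🟩🟫⬛🟩
❓⬜🟫⬜🟦⬜🟦🟩🟫⬛
❓⬜⬜🟫🟩🔴🟫🟫⬛🟩
❓🟫⬛⬜🟩⬜⬜⬜🟩⬛
❓🟫🟩🟩⬜🟩🟩⬜🟩🟫
❓❓❓❓❓❓❓❓❓❓
❓❓❓❓❓❓❓❓❓❓

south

❓🟩🟩⬜🟩🟫⬜🟩🟫🟫
❓🟩🟫🟩🟩🟦⬛⬜🟫🟦
❓🟩🟫🟩🟦🟦🟩🟫⬛🟩
❓⬜🟫⬜🟦⬜🟦🟩🟫⬛
❓⬜⬜🟫🟩🟩🟫🟫⬛🟩
❓🟫⬛⬜🟩🔴⬜⬜🟩⬛
❓🟫🟩🟩⬜🟩🟩⬜🟩🟫
❓❓❓🟩🟩🟩🟩🟩❓❓
❓❓❓❓❓❓❓❓❓❓
❓❓❓❓❓❓❓❓❓❓

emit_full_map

⬜🟩🟩🟫🟫⬛⬜🟩🟩
🟩🟩⬜🟩🟫⬜🟩🟫🟫
🟩🟫🟩🟩🟦⬛⬜🟫🟦
🟩🟫🟩🟦🟦🟩🟫⬛🟩
⬜🟫⬜🟦⬜🟦🟩🟫⬛
⬜⬜🟫🟩🟩🟫🟫⬛🟩
🟫⬛⬜🟩🔴⬜⬜🟩⬛
🟫🟩🟩⬜🟩🟩⬜🟩🟫
❓❓🟩🟩🟩🟩🟩❓❓

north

❓⬜🟩🟩🟫🟫⬛⬜🟩🟩
❓🟩🟩⬜🟩🟫⬜🟩🟫🟫
❓🟩🟫🟩🟩🟦⬛⬜🟫🟦
❓🟩🟫🟩🟦🟦🟩🟫⬛🟩
❓⬜🟫⬜🟦⬜🟦🟩🟫⬛
❓⬜⬜🟫🟩🔴🟫🟫⬛🟩
❓🟫⬛⬜🟩⬜⬜⬜🟩⬛
❓🟫🟩🟩⬜🟩🟩⬜🟩🟫
❓❓❓🟩🟩🟩🟩🟩❓❓
❓❓❓❓❓❓❓❓❓❓

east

⬜🟩🟩🟫🟫⬛⬜🟩🟩❓
🟩🟩⬜🟩🟫⬜🟩🟫🟫❓
🟩🟫🟩🟩🟦⬛⬜🟫🟦❓
🟩🟫🟩🟦🟦🟩🟫⬛🟩❓
⬜🟫⬜🟦⬜🟦🟩🟫⬛❓
⬜⬜🟫🟩🟩🔴🟫⬛🟩❓
🟫⬛⬜🟩⬜⬜⬜🟩⬛❓
🟫🟩🟩⬜🟩🟩⬜🟩🟫❓
❓❓🟩🟩🟩🟩🟩❓❓❓
❓❓❓❓❓❓❓❓❓❓

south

🟩🟩⬜🟩🟫⬜🟩🟫🟫❓
🟩🟫🟩🟩🟦⬛⬜🟫🟦❓
🟩🟫🟩🟦🟦🟩🟫⬛🟩❓
⬜🟫⬜🟦⬜🟦🟩🟫⬛❓
⬜⬜🟫🟩🟩🟫🟫⬛🟩❓
🟫⬛⬜🟩⬜🔴⬜🟩⬛❓
🟫🟩🟩⬜🟩🟩⬜🟩🟫❓
❓❓🟩🟩🟩🟩🟩⬜❓❓
❓❓❓❓❓❓❓❓❓❓
❓❓❓❓❓❓❓❓❓❓

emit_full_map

⬜🟩🟩🟫🟫⬛⬜🟩🟩
🟩🟩⬜🟩🟫⬜🟩🟫🟫
🟩🟫🟩🟩🟦⬛⬜🟫🟦
🟩🟫🟩🟦🟦🟩🟫⬛🟩
⬜🟫⬜🟦⬜🟦🟩🟫⬛
⬜⬜🟫🟩🟩🟫🟫⬛🟩
🟫⬛⬜🟩⬜🔴⬜🟩⬛
🟫🟩🟩⬜🟩🟩⬜🟩🟫
❓❓🟩🟩🟩🟩🟩⬜❓
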